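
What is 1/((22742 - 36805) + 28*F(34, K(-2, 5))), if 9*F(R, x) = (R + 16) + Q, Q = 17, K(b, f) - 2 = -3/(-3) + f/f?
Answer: -9/124691 ≈ -7.2178e-5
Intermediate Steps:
K(b, f) = 4 (K(b, f) = 2 + (-3/(-3) + f/f) = 2 + (-3*(-⅓) + 1) = 2 + (1 + 1) = 2 + 2 = 4)
F(R, x) = 11/3 + R/9 (F(R, x) = ((R + 16) + 17)/9 = ((16 + R) + 17)/9 = (33 + R)/9 = 11/3 + R/9)
1/((22742 - 36805) + 28*F(34, K(-2, 5))) = 1/((22742 - 36805) + 28*(11/3 + (⅑)*34)) = 1/(-14063 + 28*(11/3 + 34/9)) = 1/(-14063 + 28*(67/9)) = 1/(-14063 + 1876/9) = 1/(-124691/9) = -9/124691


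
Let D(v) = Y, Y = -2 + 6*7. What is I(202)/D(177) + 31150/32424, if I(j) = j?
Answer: 17401/2895 ≈ 6.0107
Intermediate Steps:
Y = 40 (Y = -2 + 42 = 40)
D(v) = 40
I(202)/D(177) + 31150/32424 = 202/40 + 31150/32424 = 202*(1/40) + 31150*(1/32424) = 101/20 + 2225/2316 = 17401/2895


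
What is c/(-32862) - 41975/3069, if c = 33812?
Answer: -247191913/16808913 ≈ -14.706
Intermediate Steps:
c/(-32862) - 41975/3069 = 33812/(-32862) - 41975/3069 = 33812*(-1/32862) - 41975*1/3069 = -16906/16431 - 41975/3069 = -247191913/16808913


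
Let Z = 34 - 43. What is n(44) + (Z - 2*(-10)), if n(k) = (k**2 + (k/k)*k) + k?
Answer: 2035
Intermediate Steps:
Z = -9
n(k) = k**2 + 2*k (n(k) = (k**2 + 1*k) + k = (k**2 + k) + k = (k + k**2) + k = k**2 + 2*k)
n(44) + (Z - 2*(-10)) = 44*(2 + 44) + (-9 - 2*(-10)) = 44*46 + (-9 + 20) = 2024 + 11 = 2035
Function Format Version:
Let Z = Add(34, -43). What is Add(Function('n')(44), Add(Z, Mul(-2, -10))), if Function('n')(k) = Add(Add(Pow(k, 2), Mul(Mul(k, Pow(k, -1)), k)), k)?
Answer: 2035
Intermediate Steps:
Z = -9
Function('n')(k) = Add(Pow(k, 2), Mul(2, k)) (Function('n')(k) = Add(Add(Pow(k, 2), Mul(1, k)), k) = Add(Add(Pow(k, 2), k), k) = Add(Add(k, Pow(k, 2)), k) = Add(Pow(k, 2), Mul(2, k)))
Add(Function('n')(44), Add(Z, Mul(-2, -10))) = Add(Mul(44, Add(2, 44)), Add(-9, Mul(-2, -10))) = Add(Mul(44, 46), Add(-9, 20)) = Add(2024, 11) = 2035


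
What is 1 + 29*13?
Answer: 378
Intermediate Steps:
1 + 29*13 = 1 + 377 = 378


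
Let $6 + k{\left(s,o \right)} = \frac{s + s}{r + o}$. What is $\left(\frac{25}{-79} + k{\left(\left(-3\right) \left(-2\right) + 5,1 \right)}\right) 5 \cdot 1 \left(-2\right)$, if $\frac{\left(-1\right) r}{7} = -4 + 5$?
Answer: $\frac{23660}{237} \approx 99.831$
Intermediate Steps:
$r = -7$ ($r = - 7 \left(-4 + 5\right) = \left(-7\right) 1 = -7$)
$k{\left(s,o \right)} = -6 + \frac{2 s}{-7 + o}$ ($k{\left(s,o \right)} = -6 + \frac{s + s}{-7 + o} = -6 + \frac{2 s}{-7 + o}$)
$\left(\frac{25}{-79} + k{\left(\left(-3\right) \left(-2\right) + 5,1 \right)}\right) 5 \cdot 1 \left(-2\right) = \left(\frac{25}{-79} + \frac{2 \left(21 + \left(\left(-3\right) \left(-2\right) + 5\right) - 3\right)}{-7 + 1}\right) 5 \cdot 1 \left(-2\right) = \left(25 \left(- \frac{1}{79}\right) + \frac{2 \left(21 + \left(6 + 5\right) - 3\right)}{-6}\right) 5 \left(-2\right) = \left(- \frac{25}{79} + 2 \left(- \frac{1}{6}\right) \left(21 + 11 - 3\right)\right) \left(-10\right) = \left(- \frac{25}{79} + 2 \left(- \frac{1}{6}\right) 29\right) \left(-10\right) = \left(- \frac{25}{79} - \frac{29}{3}\right) \left(-10\right) = \left(- \frac{2366}{237}\right) \left(-10\right) = \frac{23660}{237}$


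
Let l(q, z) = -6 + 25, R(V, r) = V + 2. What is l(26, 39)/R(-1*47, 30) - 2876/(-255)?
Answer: 1661/153 ≈ 10.856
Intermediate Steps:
R(V, r) = 2 + V
l(q, z) = 19
l(26, 39)/R(-1*47, 30) - 2876/(-255) = 19/(2 - 1*47) - 2876/(-255) = 19/(2 - 47) - 2876*(-1/255) = 19/(-45) + 2876/255 = 19*(-1/45) + 2876/255 = -19/45 + 2876/255 = 1661/153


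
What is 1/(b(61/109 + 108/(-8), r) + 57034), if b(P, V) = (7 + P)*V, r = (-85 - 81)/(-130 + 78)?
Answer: 5668/323161227 ≈ 1.7539e-5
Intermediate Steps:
r = 83/26 (r = -166/(-52) = -166*(-1/52) = 83/26 ≈ 3.1923)
b(P, V) = V*(7 + P)
1/(b(61/109 + 108/(-8), r) + 57034) = 1/(83*(7 + (61/109 + 108/(-8)))/26 + 57034) = 1/(83*(7 + (61*(1/109) + 108*(-1/8)))/26 + 57034) = 1/(83*(7 + (61/109 - 27/2))/26 + 57034) = 1/(83*(7 - 2821/218)/26 + 57034) = 1/((83/26)*(-1295/218) + 57034) = 1/(-107485/5668 + 57034) = 1/(323161227/5668) = 5668/323161227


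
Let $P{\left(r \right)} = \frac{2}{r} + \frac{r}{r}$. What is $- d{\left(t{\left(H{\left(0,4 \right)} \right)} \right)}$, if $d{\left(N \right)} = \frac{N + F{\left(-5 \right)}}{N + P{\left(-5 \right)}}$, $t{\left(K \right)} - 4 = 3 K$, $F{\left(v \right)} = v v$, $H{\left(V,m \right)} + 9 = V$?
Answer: $\frac{5}{56} \approx 0.089286$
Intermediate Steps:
$H{\left(V,m \right)} = -9 + V$
$F{\left(v \right)} = v^{2}$
$P{\left(r \right)} = 1 + \frac{2}{r}$ ($P{\left(r \right)} = \frac{2}{r} + 1 = 1 + \frac{2}{r}$)
$t{\left(K \right)} = 4 + 3 K$
$d{\left(N \right)} = \frac{25 + N}{\frac{3}{5} + N}$ ($d{\left(N \right)} = \frac{N + \left(-5\right)^{2}}{N + \frac{2 - 5}{-5}} = \frac{N + 25}{N - - \frac{3}{5}} = \frac{25 + N}{N + \frac{3}{5}} = \frac{25 + N}{\frac{3}{5} + N}$)
$- d{\left(t{\left(H{\left(0,4 \right)} \right)} \right)} = - \frac{5 \left(25 + \left(4 + 3 \left(-9 + 0\right)\right)\right)}{3 + 5 \left(4 + 3 \left(-9 + 0\right)\right)} = - \frac{5 \left(25 + \left(4 + 3 \left(-9\right)\right)\right)}{3 + 5 \left(4 + 3 \left(-9\right)\right)} = - \frac{5 \left(25 + \left(4 - 27\right)\right)}{3 + 5 \left(4 - 27\right)} = - \frac{5 \left(25 - 23\right)}{3 + 5 \left(-23\right)} = - \frac{5 \cdot 2}{3 - 115} = - \frac{5 \cdot 2}{-112} = - \frac{5 \left(-1\right) 2}{112} = \left(-1\right) \left(- \frac{5}{56}\right) = \frac{5}{56}$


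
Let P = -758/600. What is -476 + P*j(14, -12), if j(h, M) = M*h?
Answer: -6594/25 ≈ -263.76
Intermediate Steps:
P = -379/300 (P = -758*1/600 = -379/300 ≈ -1.2633)
-476 + P*j(14, -12) = -476 - (-379)*14/25 = -476 - 379/300*(-168) = -476 + 5306/25 = -6594/25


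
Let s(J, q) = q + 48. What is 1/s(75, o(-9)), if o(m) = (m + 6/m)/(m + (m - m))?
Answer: 27/1325 ≈ 0.020377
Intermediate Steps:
o(m) = (m + 6/m)/m (o(m) = (m + 6/m)/(m + 0) = (m + 6/m)/m)
s(J, q) = 48 + q
1/s(75, o(-9)) = 1/(48 + (1 + 6/(-9)²)) = 1/(48 + (1 + 6*(1/81))) = 1/(48 + (1 + 2/27)) = 1/(48 + 29/27) = 1/(1325/27) = 27/1325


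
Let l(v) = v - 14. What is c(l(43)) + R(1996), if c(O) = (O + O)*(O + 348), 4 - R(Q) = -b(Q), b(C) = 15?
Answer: 21885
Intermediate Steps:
l(v) = -14 + v
R(Q) = 19 (R(Q) = 4 - (-1)*15 = 4 - 1*(-15) = 4 + 15 = 19)
c(O) = 2*O*(348 + O) (c(O) = (2*O)*(348 + O) = 2*O*(348 + O))
c(l(43)) + R(1996) = 2*(-14 + 43)*(348 + (-14 + 43)) + 19 = 2*29*(348 + 29) + 19 = 2*29*377 + 19 = 21866 + 19 = 21885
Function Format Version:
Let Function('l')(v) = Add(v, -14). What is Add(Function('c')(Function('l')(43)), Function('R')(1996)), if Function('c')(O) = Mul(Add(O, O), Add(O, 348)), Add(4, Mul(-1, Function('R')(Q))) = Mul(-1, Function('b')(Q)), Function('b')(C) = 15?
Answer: 21885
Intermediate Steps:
Function('l')(v) = Add(-14, v)
Function('R')(Q) = 19 (Function('R')(Q) = Add(4, Mul(-1, Mul(-1, 15))) = Add(4, Mul(-1, -15)) = Add(4, 15) = 19)
Function('c')(O) = Mul(2, O, Add(348, O)) (Function('c')(O) = Mul(Mul(2, O), Add(348, O)) = Mul(2, O, Add(348, O)))
Add(Function('c')(Function('l')(43)), Function('R')(1996)) = Add(Mul(2, Add(-14, 43), Add(348, Add(-14, 43))), 19) = Add(Mul(2, 29, Add(348, 29)), 19) = Add(Mul(2, 29, 377), 19) = Add(21866, 19) = 21885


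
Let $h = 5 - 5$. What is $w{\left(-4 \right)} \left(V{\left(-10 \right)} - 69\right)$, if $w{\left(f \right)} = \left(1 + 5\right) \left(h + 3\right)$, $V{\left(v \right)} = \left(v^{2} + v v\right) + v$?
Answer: $2178$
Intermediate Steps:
$h = 0$ ($h = 5 - 5 = 0$)
$V{\left(v \right)} = v + 2 v^{2}$ ($V{\left(v \right)} = \left(v^{2} + v^{2}\right) + v = 2 v^{2} + v = v + 2 v^{2}$)
$w{\left(f \right)} = 18$ ($w{\left(f \right)} = \left(1 + 5\right) \left(0 + 3\right) = 6 \cdot 3 = 18$)
$w{\left(-4 \right)} \left(V{\left(-10 \right)} - 69\right) = 18 \left(- 10 \left(1 + 2 \left(-10\right)\right) - 69\right) = 18 \left(- 10 \left(1 - 20\right) - 69\right) = 18 \left(\left(-10\right) \left(-19\right) - 69\right) = 18 \left(190 - 69\right) = 18 \cdot 121 = 2178$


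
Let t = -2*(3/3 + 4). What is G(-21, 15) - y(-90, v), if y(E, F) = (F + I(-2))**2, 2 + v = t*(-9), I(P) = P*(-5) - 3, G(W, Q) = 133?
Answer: -8892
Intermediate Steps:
t = -10 (t = -2*(3*(1/3) + 4) = -2*(1 + 4) = -2*5 = -10)
I(P) = -3 - 5*P (I(P) = -5*P - 3 = -3 - 5*P)
v = 88 (v = -2 - 10*(-9) = -2 + 90 = 88)
y(E, F) = (7 + F)**2 (y(E, F) = (F + (-3 - 5*(-2)))**2 = (F + (-3 + 10))**2 = (F + 7)**2 = (7 + F)**2)
G(-21, 15) - y(-90, v) = 133 - (7 + 88)**2 = 133 - 1*95**2 = 133 - 1*9025 = 133 - 9025 = -8892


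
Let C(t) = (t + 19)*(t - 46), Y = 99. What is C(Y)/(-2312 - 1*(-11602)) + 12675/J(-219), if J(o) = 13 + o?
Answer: -58231213/956870 ≈ -60.856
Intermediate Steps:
C(t) = (-46 + t)*(19 + t) (C(t) = (19 + t)*(-46 + t) = (-46 + t)*(19 + t))
C(Y)/(-2312 - 1*(-11602)) + 12675/J(-219) = (-874 + 99**2 - 27*99)/(-2312 - 1*(-11602)) + 12675/(13 - 219) = (-874 + 9801 - 2673)/(-2312 + 11602) + 12675/(-206) = 6254/9290 + 12675*(-1/206) = 6254*(1/9290) - 12675/206 = 3127/4645 - 12675/206 = -58231213/956870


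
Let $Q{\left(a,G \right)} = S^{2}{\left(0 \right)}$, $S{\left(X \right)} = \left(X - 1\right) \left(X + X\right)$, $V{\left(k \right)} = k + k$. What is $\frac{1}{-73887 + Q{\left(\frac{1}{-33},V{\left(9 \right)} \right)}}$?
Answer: $- \frac{1}{73887} \approx -1.3534 \cdot 10^{-5}$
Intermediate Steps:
$V{\left(k \right)} = 2 k$
$S{\left(X \right)} = 2 X \left(-1 + X\right)$ ($S{\left(X \right)} = \left(-1 + X\right) 2 X = 2 X \left(-1 + X\right)$)
$Q{\left(a,G \right)} = 0$ ($Q{\left(a,G \right)} = \left(2 \cdot 0 \left(-1 + 0\right)\right)^{2} = \left(2 \cdot 0 \left(-1\right)\right)^{2} = 0^{2} = 0$)
$\frac{1}{-73887 + Q{\left(\frac{1}{-33},V{\left(9 \right)} \right)}} = \frac{1}{-73887 + 0} = \frac{1}{-73887} = - \frac{1}{73887}$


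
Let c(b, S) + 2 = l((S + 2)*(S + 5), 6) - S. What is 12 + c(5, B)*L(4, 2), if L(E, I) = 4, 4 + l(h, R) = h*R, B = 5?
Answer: 1648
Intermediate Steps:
l(h, R) = -4 + R*h (l(h, R) = -4 + h*R = -4 + R*h)
c(b, S) = -6 - S + 6*(2 + S)*(5 + S) (c(b, S) = -2 + ((-4 + 6*((S + 2)*(S + 5))) - S) = -2 + ((-4 + 6*((2 + S)*(5 + S))) - S) = -2 + ((-4 + 6*(2 + S)*(5 + S)) - S) = -2 + (-4 - S + 6*(2 + S)*(5 + S)) = -6 - S + 6*(2 + S)*(5 + S))
12 + c(5, B)*L(4, 2) = 12 + (54 + 6*5² + 41*5)*4 = 12 + (54 + 6*25 + 205)*4 = 12 + (54 + 150 + 205)*4 = 12 + 409*4 = 12 + 1636 = 1648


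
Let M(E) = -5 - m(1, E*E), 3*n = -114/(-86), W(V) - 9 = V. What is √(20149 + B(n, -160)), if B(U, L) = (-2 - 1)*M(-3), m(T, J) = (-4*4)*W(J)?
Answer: 10*√193 ≈ 138.92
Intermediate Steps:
W(V) = 9 + V
m(T, J) = -144 - 16*J (m(T, J) = (-4*4)*(9 + J) = -16*(9 + J) = -144 - 16*J)
n = 19/43 (n = (-114/(-86))/3 = (-114*(-1/86))/3 = (⅓)*(57/43) = 19/43 ≈ 0.44186)
M(E) = 139 + 16*E² (M(E) = -5 - (-144 - 16*E*E) = -5 - (-144 - 16*E²) = -5 + (144 + 16*E²) = 139 + 16*E²)
B(U, L) = -849 (B(U, L) = (-2 - 1)*(139 + 16*(-3)²) = -3*(139 + 16*9) = -3*(139 + 144) = -3*283 = -849)
√(20149 + B(n, -160)) = √(20149 - 849) = √19300 = 10*√193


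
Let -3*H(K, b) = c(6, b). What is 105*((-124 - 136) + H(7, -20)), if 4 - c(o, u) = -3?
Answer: -27545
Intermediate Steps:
c(o, u) = 7 (c(o, u) = 4 - 1*(-3) = 4 + 3 = 7)
H(K, b) = -7/3 (H(K, b) = -⅓*7 = -7/3)
105*((-124 - 136) + H(7, -20)) = 105*((-124 - 136) - 7/3) = 105*(-260 - 7/3) = 105*(-787/3) = -27545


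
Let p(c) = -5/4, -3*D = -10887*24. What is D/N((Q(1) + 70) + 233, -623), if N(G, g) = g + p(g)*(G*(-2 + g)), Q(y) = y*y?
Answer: 29032/78959 ≈ 0.36768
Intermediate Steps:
Q(y) = y**2
D = 87096 (D = -(-3629)*24 = -1/3*(-261288) = 87096)
p(c) = -5/4 (p(c) = -5*1/4 = -5/4)
N(G, g) = g - 5*G*(-2 + g)/4
D/N((Q(1) + 70) + 233, -623) = 87096/(-623 + 5*((1**2 + 70) + 233)/2 - 5/4*((1**2 + 70) + 233)*(-623)) = 87096/(-623 + 5*((1 + 70) + 233)/2 - 5/4*((1 + 70) + 233)*(-623)) = 87096/(-623 + 5*(71 + 233)/2 - 5/4*(71 + 233)*(-623)) = 87096/(-623 + (5/2)*304 - 5/4*304*(-623)) = 87096/(-623 + 760 + 236740) = 87096/236877 = 87096*(1/236877) = 29032/78959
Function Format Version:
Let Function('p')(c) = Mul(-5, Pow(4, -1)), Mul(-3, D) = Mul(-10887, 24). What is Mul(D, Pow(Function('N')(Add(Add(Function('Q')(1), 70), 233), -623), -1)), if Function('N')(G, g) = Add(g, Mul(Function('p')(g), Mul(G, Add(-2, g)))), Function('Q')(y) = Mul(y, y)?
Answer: Rational(29032, 78959) ≈ 0.36768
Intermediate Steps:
Function('Q')(y) = Pow(y, 2)
D = 87096 (D = Mul(Rational(-1, 3), Mul(-10887, 24)) = Mul(Rational(-1, 3), -261288) = 87096)
Function('p')(c) = Rational(-5, 4) (Function('p')(c) = Mul(-5, Rational(1, 4)) = Rational(-5, 4))
Function('N')(G, g) = Add(g, Mul(Rational(-5, 4), G, Add(-2, g))) (Function('N')(G, g) = Add(g, Mul(Rational(-5, 4), Mul(G, Add(-2, g)))) = Add(g, Mul(Rational(-5, 4), G, Add(-2, g))))
Mul(D, Pow(Function('N')(Add(Add(Function('Q')(1), 70), 233), -623), -1)) = Mul(87096, Pow(Add(-623, Mul(Rational(5, 2), Add(Add(Pow(1, 2), 70), 233)), Mul(Rational(-5, 4), Add(Add(Pow(1, 2), 70), 233), -623)), -1)) = Mul(87096, Pow(Add(-623, Mul(Rational(5, 2), Add(Add(1, 70), 233)), Mul(Rational(-5, 4), Add(Add(1, 70), 233), -623)), -1)) = Mul(87096, Pow(Add(-623, Mul(Rational(5, 2), Add(71, 233)), Mul(Rational(-5, 4), Add(71, 233), -623)), -1)) = Mul(87096, Pow(Add(-623, Mul(Rational(5, 2), 304), Mul(Rational(-5, 4), 304, -623)), -1)) = Mul(87096, Pow(Add(-623, 760, 236740), -1)) = Mul(87096, Pow(236877, -1)) = Mul(87096, Rational(1, 236877)) = Rational(29032, 78959)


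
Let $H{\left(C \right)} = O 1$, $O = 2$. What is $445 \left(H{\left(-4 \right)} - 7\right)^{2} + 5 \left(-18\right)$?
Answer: $11035$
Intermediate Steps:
$H{\left(C \right)} = 2$ ($H{\left(C \right)} = 2 \cdot 1 = 2$)
$445 \left(H{\left(-4 \right)} - 7\right)^{2} + 5 \left(-18\right) = 445 \left(2 - 7\right)^{2} + 5 \left(-18\right) = 445 \left(-5\right)^{2} - 90 = 445 \cdot 25 - 90 = 11125 - 90 = 11035$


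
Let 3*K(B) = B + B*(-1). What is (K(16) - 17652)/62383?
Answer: -17652/62383 ≈ -0.28296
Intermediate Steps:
K(B) = 0 (K(B) = (B + B*(-1))/3 = (B - B)/3 = (⅓)*0 = 0)
(K(16) - 17652)/62383 = (0 - 17652)/62383 = -17652*1/62383 = -17652/62383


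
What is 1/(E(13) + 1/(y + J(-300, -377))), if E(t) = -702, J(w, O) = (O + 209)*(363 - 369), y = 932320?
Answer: -933328/655196255 ≈ -0.0014245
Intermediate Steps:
J(w, O) = -1254 - 6*O (J(w, O) = (209 + O)*(-6) = -1254 - 6*O)
1/(E(13) + 1/(y + J(-300, -377))) = 1/(-702 + 1/(932320 + (-1254 - 6*(-377)))) = 1/(-702 + 1/(932320 + (-1254 + 2262))) = 1/(-702 + 1/(932320 + 1008)) = 1/(-702 + 1/933328) = 1/(-655196255/933328) = -933328/655196255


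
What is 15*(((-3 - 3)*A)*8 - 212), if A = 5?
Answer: -6780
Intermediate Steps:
15*(((-3 - 3)*A)*8 - 212) = 15*(((-3 - 3)*5)*8 - 212) = 15*(-6*5*8 - 212) = 15*(-30*8 - 212) = 15*(-240 - 212) = 15*(-452) = -6780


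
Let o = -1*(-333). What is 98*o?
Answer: 32634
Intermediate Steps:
o = 333
98*o = 98*333 = 32634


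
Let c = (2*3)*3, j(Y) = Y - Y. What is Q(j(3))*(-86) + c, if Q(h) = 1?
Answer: -68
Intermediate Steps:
j(Y) = 0
c = 18 (c = 6*3 = 18)
Q(j(3))*(-86) + c = 1*(-86) + 18 = -86 + 18 = -68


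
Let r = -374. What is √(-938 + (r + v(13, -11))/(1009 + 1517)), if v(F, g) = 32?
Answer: I*√166276055/421 ≈ 30.629*I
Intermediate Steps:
√(-938 + (r + v(13, -11))/(1009 + 1517)) = √(-938 + (-374 + 32)/(1009 + 1517)) = √(-938 - 342/2526) = √(-938 - 342*1/2526) = √(-938 - 57/421) = √(-394955/421) = I*√166276055/421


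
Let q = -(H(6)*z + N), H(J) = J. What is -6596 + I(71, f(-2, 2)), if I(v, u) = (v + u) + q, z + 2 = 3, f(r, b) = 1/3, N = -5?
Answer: -19577/3 ≈ -6525.7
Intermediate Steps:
f(r, b) = ⅓
z = 1 (z = -2 + 3 = 1)
q = -1 (q = -(6*1 - 5) = -(6 - 5) = -1*1 = -1)
I(v, u) = -1 + u + v (I(v, u) = (v + u) - 1 = (u + v) - 1 = -1 + u + v)
-6596 + I(71, f(-2, 2)) = -6596 + (-1 + ⅓ + 71) = -6596 + 211/3 = -19577/3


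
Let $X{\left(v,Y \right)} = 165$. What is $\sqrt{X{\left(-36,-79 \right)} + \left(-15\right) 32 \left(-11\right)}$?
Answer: $33 \sqrt{5} \approx 73.79$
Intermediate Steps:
$\sqrt{X{\left(-36,-79 \right)} + \left(-15\right) 32 \left(-11\right)} = \sqrt{165 + \left(-15\right) 32 \left(-11\right)} = \sqrt{165 - -5280} = \sqrt{165 + 5280} = \sqrt{5445} = 33 \sqrt{5}$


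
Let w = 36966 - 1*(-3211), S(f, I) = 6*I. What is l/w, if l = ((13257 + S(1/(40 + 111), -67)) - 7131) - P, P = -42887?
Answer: 48611/40177 ≈ 1.2099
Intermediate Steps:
w = 40177 (w = 36966 + 3211 = 40177)
l = 48611 (l = ((13257 + 6*(-67)) - 7131) - 1*(-42887) = ((13257 - 402) - 7131) + 42887 = (12855 - 7131) + 42887 = 5724 + 42887 = 48611)
l/w = 48611/40177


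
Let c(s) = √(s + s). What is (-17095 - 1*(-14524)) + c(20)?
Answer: -2571 + 2*√10 ≈ -2564.7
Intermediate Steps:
c(s) = √2*√s (c(s) = √(2*s) = √2*√s)
(-17095 - 1*(-14524)) + c(20) = (-17095 - 1*(-14524)) + √2*√20 = (-17095 + 14524) + √2*(2*√5) = -2571 + 2*√10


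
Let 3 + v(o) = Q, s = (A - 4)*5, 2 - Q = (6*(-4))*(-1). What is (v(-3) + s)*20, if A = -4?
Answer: -1300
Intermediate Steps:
Q = -22 (Q = 2 - 6*(-4)*(-1) = 2 - (-24)*(-1) = 2 - 1*24 = 2 - 24 = -22)
s = -40 (s = (-4 - 4)*5 = -8*5 = -40)
v(o) = -25 (v(o) = -3 - 22 = -25)
(v(-3) + s)*20 = (-25 - 40)*20 = -65*20 = -1300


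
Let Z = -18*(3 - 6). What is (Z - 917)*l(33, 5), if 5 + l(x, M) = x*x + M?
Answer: -939807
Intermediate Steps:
Z = 54 (Z = -18*(-3) = 54)
l(x, M) = -5 + M + x² (l(x, M) = -5 + (x*x + M) = -5 + (x² + M) = -5 + (M + x²) = -5 + M + x²)
(Z - 917)*l(33, 5) = (54 - 917)*(-5 + 5 + 33²) = -863*(-5 + 5 + 1089) = -863*1089 = -939807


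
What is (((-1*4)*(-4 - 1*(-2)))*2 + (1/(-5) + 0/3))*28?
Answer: 2212/5 ≈ 442.40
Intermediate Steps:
(((-1*4)*(-4 - 1*(-2)))*2 + (1/(-5) + 0/3))*28 = (-4*(-4 + 2)*2 + (1*(-1/5) + 0*(1/3)))*28 = (-4*(-2)*2 + (-1/5 + 0))*28 = (8*2 - 1/5)*28 = (16 - 1/5)*28 = (79/5)*28 = 2212/5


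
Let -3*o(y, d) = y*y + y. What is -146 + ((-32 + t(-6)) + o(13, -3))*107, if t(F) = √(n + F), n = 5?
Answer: -30184/3 + 107*I ≈ -10061.0 + 107.0*I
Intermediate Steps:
o(y, d) = -y/3 - y²/3 (o(y, d) = -(y*y + y)/3 = -(y² + y)/3 = -(y + y²)/3 = -y/3 - y²/3)
t(F) = √(5 + F)
-146 + ((-32 + t(-6)) + o(13, -3))*107 = -146 + ((-32 + √(5 - 6)) - ⅓*13*(1 + 13))*107 = -146 + ((-32 + √(-1)) - ⅓*13*14)*107 = -146 + ((-32 + I) - 182/3)*107 = -146 + (-278/3 + I)*107 = -146 + (-29746/3 + 107*I) = -30184/3 + 107*I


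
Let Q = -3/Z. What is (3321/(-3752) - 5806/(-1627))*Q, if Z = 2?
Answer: -49142535/12209008 ≈ -4.0251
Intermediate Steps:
Q = -3/2 ≈ -1.5000
(3321/(-3752) - 5806/(-1627))*Q = (3321/(-3752) - 5806/(-1627))*(-3/2) = (3321*(-1/3752) - 5806*(-1/1627))*(-3/2) = (-3321/3752 + 5806/1627)*(-3/2) = (16380845/6104504)*(-3/2) = -49142535/12209008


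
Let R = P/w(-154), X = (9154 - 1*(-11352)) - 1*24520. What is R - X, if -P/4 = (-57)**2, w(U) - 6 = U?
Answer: 151767/37 ≈ 4101.8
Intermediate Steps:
w(U) = 6 + U
P = -12996 (P = -4*(-57)**2 = -4*3249 = -12996)
X = -4014 (X = (9154 + 11352) - 24520 = 20506 - 24520 = -4014)
R = 3249/37 (R = -12996/(6 - 154) = -12996/(-148) = -12996*(-1/148) = 3249/37 ≈ 87.811)
R - X = 3249/37 - 1*(-4014) = 3249/37 + 4014 = 151767/37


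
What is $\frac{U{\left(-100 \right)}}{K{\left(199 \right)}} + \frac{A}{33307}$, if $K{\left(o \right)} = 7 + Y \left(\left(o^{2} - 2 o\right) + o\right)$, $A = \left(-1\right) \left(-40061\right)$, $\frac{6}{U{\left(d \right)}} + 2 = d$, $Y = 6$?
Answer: $\frac{161010053196}{133864929761} \approx 1.2028$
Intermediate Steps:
$U{\left(d \right)} = \frac{6}{-2 + d}$
$A = 40061$
$K{\left(o \right)} = 7 - 6 o + 6 o^{2}$ ($K{\left(o \right)} = 7 + 6 \left(\left(o^{2} - 2 o\right) + o\right) = 7 + 6 \left(o^{2} - o\right) = 7 + \left(- 6 o + 6 o^{2}\right) = 7 - 6 o + 6 o^{2}$)
$\frac{U{\left(-100 \right)}}{K{\left(199 \right)}} + \frac{A}{33307} = \frac{6 \frac{1}{-2 - 100}}{7 - 1194 + 6 \cdot 199^{2}} + \frac{40061}{33307} = \frac{6 \frac{1}{-102}}{7 - 1194 + 6 \cdot 39601} + 40061 \cdot \frac{1}{33307} = \frac{6 \left(- \frac{1}{102}\right)}{7 - 1194 + 237606} + \frac{40061}{33307} = - \frac{1}{17 \cdot 236419} + \frac{40061}{33307} = \left(- \frac{1}{17}\right) \frac{1}{236419} + \frac{40061}{33307} = - \frac{1}{4019123} + \frac{40061}{33307} = \frac{161010053196}{133864929761}$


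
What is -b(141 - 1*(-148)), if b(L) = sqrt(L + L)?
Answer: -17*sqrt(2) ≈ -24.042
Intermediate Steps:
b(L) = sqrt(2)*sqrt(L) (b(L) = sqrt(2*L) = sqrt(2)*sqrt(L))
-b(141 - 1*(-148)) = -sqrt(2)*sqrt(141 - 1*(-148)) = -sqrt(2)*sqrt(141 + 148) = -sqrt(2)*sqrt(289) = -sqrt(2)*17 = -17*sqrt(2)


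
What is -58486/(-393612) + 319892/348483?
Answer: 24382451107/22861181766 ≈ 1.0665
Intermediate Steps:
-58486/(-393612) + 319892/348483 = -58486*(-1/393612) + 319892*(1/348483) = 29243/196806 + 319892/348483 = 24382451107/22861181766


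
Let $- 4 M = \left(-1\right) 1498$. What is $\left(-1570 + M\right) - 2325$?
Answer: $- \frac{7041}{2} \approx -3520.5$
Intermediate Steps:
$M = \frac{749}{2}$ ($M = - \frac{\left(-1\right) 1498}{4} = \left(- \frac{1}{4}\right) \left(-1498\right) = \frac{749}{2} \approx 374.5$)
$\left(-1570 + M\right) - 2325 = \left(-1570 + \frac{749}{2}\right) - 2325 = - \frac{2391}{2} - 2325 = - \frac{7041}{2}$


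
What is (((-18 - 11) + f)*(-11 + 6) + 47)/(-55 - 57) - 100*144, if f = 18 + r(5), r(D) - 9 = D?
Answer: -100802/7 ≈ -14400.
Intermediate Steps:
r(D) = 9 + D
f = 32 (f = 18 + (9 + 5) = 18 + 14 = 32)
(((-18 - 11) + f)*(-11 + 6) + 47)/(-55 - 57) - 100*144 = (((-18 - 11) + 32)*(-11 + 6) + 47)/(-55 - 57) - 100*144 = ((-29 + 32)*(-5) + 47)/(-112) - 14400 = (3*(-5) + 47)*(-1/112) - 14400 = (-15 + 47)*(-1/112) - 14400 = 32*(-1/112) - 14400 = -2/7 - 14400 = -100802/7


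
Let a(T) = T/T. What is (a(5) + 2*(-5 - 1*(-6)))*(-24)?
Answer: -72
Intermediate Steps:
a(T) = 1
(a(5) + 2*(-5 - 1*(-6)))*(-24) = (1 + 2*(-5 - 1*(-6)))*(-24) = (1 + 2*(-5 + 6))*(-24) = (1 + 2*1)*(-24) = (1 + 2)*(-24) = 3*(-24) = -72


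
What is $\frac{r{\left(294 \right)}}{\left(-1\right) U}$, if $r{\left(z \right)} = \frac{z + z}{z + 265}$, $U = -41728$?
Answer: $\frac{147}{5831488} \approx 2.5208 \cdot 10^{-5}$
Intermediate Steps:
$r{\left(z \right)} = \frac{2 z}{265 + z}$
$\frac{r{\left(294 \right)}}{\left(-1\right) U} = \frac{2 \cdot 294 \frac{1}{265 + 294}}{\left(-1\right) \left(-41728\right)} = \frac{2 \cdot 294 \cdot \frac{1}{559}}{41728} = 2 \cdot 294 \cdot \frac{1}{559} \cdot \frac{1}{41728} = \frac{588}{559} \cdot \frac{1}{41728} = \frac{147}{5831488}$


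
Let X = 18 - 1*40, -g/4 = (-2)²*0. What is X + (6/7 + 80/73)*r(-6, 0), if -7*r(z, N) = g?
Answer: -22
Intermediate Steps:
g = 0 (g = -4*(-2)²*0 = -16*0 = -4*0 = 0)
r(z, N) = 0 (r(z, N) = -⅐*0 = 0)
X = -22 (X = 18 - 40 = -22)
X + (6/7 + 80/73)*r(-6, 0) = -22 + (6/7 + 80/73)*0 = -22 + (998/511)*0 = -22 + 0 = -22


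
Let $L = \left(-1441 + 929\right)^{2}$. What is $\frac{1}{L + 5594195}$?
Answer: $\frac{1}{5856339} \approx 1.7076 \cdot 10^{-7}$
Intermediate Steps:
$L = 262144$ ($L = \left(-512\right)^{2} = 262144$)
$\frac{1}{L + 5594195} = \frac{1}{262144 + 5594195} = \frac{1}{5856339}$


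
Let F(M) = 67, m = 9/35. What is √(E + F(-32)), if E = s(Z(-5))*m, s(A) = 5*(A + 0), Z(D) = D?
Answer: 2*√742/7 ≈ 7.7828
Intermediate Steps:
s(A) = 5*A
m = 9/35 (m = 9*(1/35) = 9/35 ≈ 0.25714)
E = -45/7 (E = (5*(-5))*(9/35) = -25*9/35 = -45/7 ≈ -6.4286)
√(E + F(-32)) = √(-45/7 + 67) = √(424/7) = 2*√742/7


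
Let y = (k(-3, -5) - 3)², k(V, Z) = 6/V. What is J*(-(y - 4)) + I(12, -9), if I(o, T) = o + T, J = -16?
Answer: 339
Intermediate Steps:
y = 25 (y = (6/(-3) - 3)² = (6*(-⅓) - 3)² = (-2 - 3)² = (-5)² = 25)
I(o, T) = T + o
J*(-(y - 4)) + I(12, -9) = -(-16)*(25 - 4) + (-9 + 12) = -(-16)*21 + 3 = -16*(-21) + 3 = 336 + 3 = 339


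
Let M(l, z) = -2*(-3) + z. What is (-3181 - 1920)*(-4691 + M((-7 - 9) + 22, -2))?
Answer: 23908387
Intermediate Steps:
M(l, z) = 6 + z
(-3181 - 1920)*(-4691 + M((-7 - 9) + 22, -2)) = (-3181 - 1920)*(-4691 + (6 - 2)) = -5101*(-4691 + 4) = -5101*(-4687) = 23908387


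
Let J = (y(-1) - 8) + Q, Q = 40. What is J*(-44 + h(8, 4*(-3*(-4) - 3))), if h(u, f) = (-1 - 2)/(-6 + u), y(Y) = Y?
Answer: -2821/2 ≈ -1410.5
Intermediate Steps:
h(u, f) = -3/(-6 + u)
J = 31 (J = (-1 - 8) + 40 = -9 + 40 = 31)
J*(-44 + h(8, 4*(-3*(-4) - 3))) = 31*(-44 - 3/(-6 + 8)) = 31*(-44 - 3/2) = 31*(-91/2) = -2821/2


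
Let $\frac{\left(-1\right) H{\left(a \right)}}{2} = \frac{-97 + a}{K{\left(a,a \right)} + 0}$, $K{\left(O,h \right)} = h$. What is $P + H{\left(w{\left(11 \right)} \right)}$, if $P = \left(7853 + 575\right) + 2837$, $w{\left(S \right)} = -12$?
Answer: $\frac{67481}{6} \approx 11247.0$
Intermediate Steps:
$P = 11265$ ($P = 8428 + 2837 = 11265$)
$H{\left(a \right)} = - \frac{2 \left(-97 + a\right)}{a}$ ($H{\left(a \right)} = - 2 \frac{-97 + a}{a + 0} = - 2 \frac{-97 + a}{a} = - \frac{2 \left(-97 + a\right)}{a}$)
$P + H{\left(w{\left(11 \right)} \right)} = 11265 + \left(-2 + \frac{194}{-12}\right) = 11265 + \left(-2 + 194 \left(- \frac{1}{12}\right)\right) = 11265 - \frac{109}{6} = \frac{67481}{6}$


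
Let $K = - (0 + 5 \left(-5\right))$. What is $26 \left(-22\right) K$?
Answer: $-14300$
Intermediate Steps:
$K = 25$ ($K = - (0 - 25) = \left(-1\right) \left(-25\right) = 25$)
$26 \left(-22\right) K = 26 \left(-22\right) 25 = \left(-572\right) 25 = -14300$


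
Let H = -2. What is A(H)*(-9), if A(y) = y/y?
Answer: -9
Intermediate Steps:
A(y) = 1
A(H)*(-9) = 1*(-9) = -9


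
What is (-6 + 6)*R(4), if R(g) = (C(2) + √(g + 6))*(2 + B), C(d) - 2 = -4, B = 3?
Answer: 0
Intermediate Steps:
C(d) = -2 (C(d) = 2 - 4 = -2)
R(g) = -10 + 5*√(6 + g) (R(g) = (-2 + √(g + 6))*(2 + 3) = (-2 + √(6 + g))*5 = -10 + 5*√(6 + g))
(-6 + 6)*R(4) = (-6 + 6)*(-10 + 5*√(6 + 4)) = 0*(-10 + 5*√10) = 0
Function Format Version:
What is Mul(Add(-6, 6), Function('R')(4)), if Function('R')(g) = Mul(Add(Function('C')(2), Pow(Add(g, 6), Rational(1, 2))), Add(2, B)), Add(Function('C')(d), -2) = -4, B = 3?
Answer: 0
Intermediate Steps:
Function('C')(d) = -2 (Function('C')(d) = Add(2, -4) = -2)
Function('R')(g) = Add(-10, Mul(5, Pow(Add(6, g), Rational(1, 2)))) (Function('R')(g) = Mul(Add(-2, Pow(Add(g, 6), Rational(1, 2))), Add(2, 3)) = Mul(Add(-2, Pow(Add(6, g), Rational(1, 2))), 5) = Add(-10, Mul(5, Pow(Add(6, g), Rational(1, 2)))))
Mul(Add(-6, 6), Function('R')(4)) = Mul(Add(-6, 6), Add(-10, Mul(5, Pow(Add(6, 4), Rational(1, 2))))) = Mul(0, Add(-10, Mul(5, Pow(10, Rational(1, 2))))) = 0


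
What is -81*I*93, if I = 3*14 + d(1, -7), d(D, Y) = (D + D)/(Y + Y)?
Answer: -2207169/7 ≈ -3.1531e+5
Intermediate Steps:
d(D, Y) = D/Y (d(D, Y) = (2*D)/((2*Y)) = (2*D)*(1/(2*Y)) = D/Y)
I = 293/7 (I = 3*14 + 1/(-7) = 42 + 1*(-⅐) = 42 - ⅐ = 293/7 ≈ 41.857)
-81*I*93 = -81*293/7*93 = -23733/7*93 = -2207169/7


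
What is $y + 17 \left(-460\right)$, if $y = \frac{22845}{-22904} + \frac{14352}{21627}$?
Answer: $- \frac{1291253916389}{165114936} \approx -7820.3$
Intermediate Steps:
$y = - \frac{55116869}{165114936}$ ($y = 22845 \left(- \frac{1}{22904}\right) + 14352 \cdot \frac{1}{21627} = - \frac{22845}{22904} + \frac{4784}{7209} = - \frac{55116869}{165114936} \approx -0.33381$)
$y + 17 \left(-460\right) = - \frac{55116869}{165114936} + 17 \left(-460\right) = - \frac{55116869}{165114936} - 7820 = - \frac{1291253916389}{165114936}$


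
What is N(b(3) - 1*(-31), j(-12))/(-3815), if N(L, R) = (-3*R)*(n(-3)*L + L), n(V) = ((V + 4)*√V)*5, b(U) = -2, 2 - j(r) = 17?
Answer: -261/763 - 1305*I*√3/763 ≈ -0.34207 - 2.9624*I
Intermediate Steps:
j(r) = -15 (j(r) = 2 - 1*17 = 2 - 17 = -15)
n(V) = 5*√V*(4 + V) (n(V) = ((4 + V)*√V)*5 = (√V*(4 + V))*5 = 5*√V*(4 + V))
N(L, R) = -3*R*(L + 5*I*L*√3) (N(L, R) = (-3*R)*((5*√(-3)*(4 - 3))*L + L) = (-3*R)*((5*(I*√3)*1)*L + L) = (-3*R)*((5*I*√3)*L + L) = (-3*R)*(5*I*L*√3 + L) = (-3*R)*(L + 5*I*L*√3) = -3*R*(L + 5*I*L*√3))
N(b(3) - 1*(-31), j(-12))/(-3815) = -3*(-2 - 1*(-31))*(-15)*(1 + 5*I*√3)/(-3815) = -3*(-2 + 31)*(-15)*(1 + 5*I*√3)*(-1/3815) = -3*29*(-15)*(1 + 5*I*√3)*(-1/3815) = (1305 + 6525*I*√3)*(-1/3815) = -261/763 - 1305*I*√3/763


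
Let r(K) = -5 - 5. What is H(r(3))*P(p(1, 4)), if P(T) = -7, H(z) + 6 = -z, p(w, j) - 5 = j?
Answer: -28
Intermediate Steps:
r(K) = -10
p(w, j) = 5 + j
H(z) = -6 - z
H(r(3))*P(p(1, 4)) = (-6 - 1*(-10))*(-7) = (-6 + 10)*(-7) = 4*(-7) = -28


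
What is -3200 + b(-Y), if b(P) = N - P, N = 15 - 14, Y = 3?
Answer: -3196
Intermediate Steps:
N = 1
b(P) = 1 - P
-3200 + b(-Y) = -3200 + (1 - (-1)*3) = -3200 + (1 - 1*(-3)) = -3200 + (1 + 3) = -3200 + 4 = -3196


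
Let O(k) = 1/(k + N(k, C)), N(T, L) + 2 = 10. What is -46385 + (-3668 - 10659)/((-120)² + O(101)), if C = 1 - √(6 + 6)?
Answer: -72807504028/1569601 ≈ -46386.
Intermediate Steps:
C = 1 - 2*√3 (C = 1 - √12 = 1 - 2*√3 ≈ -2.4641)
N(T, L) = 8 (N(T, L) = -2 + 10 = 8)
O(k) = 1/(8 + k) (O(k) = 1/(k + 8) = 1/(8 + k))
-46385 + (-3668 - 10659)/((-120)² + O(101)) = -46385 + (-3668 - 10659)/((-120)² + 1/(8 + 101)) = -46385 - 14327/(14400 + 1/109) = -46385 - 14327/1569601/109 = -46385 - 14327*109/1569601 = -46385 - 1561643/1569601 = -72807504028/1569601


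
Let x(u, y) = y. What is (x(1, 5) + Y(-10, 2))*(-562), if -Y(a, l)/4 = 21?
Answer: 44398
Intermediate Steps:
Y(a, l) = -84 (Y(a, l) = -4*21 = -84)
(x(1, 5) + Y(-10, 2))*(-562) = (5 - 84)*(-562) = -79*(-562) = 44398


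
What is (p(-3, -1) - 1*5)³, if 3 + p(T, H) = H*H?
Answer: -343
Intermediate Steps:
p(T, H) = -3 + H² (p(T, H) = -3 + H*H = -3 + H²)
(p(-3, -1) - 1*5)³ = ((-3 + (-1)²) - 1*5)³ = ((-3 + 1) - 5)³ = (-2 - 5)³ = (-7)³ = -343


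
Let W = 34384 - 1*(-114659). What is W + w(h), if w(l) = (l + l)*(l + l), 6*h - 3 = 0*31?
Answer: 149044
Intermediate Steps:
h = ½ (h = ½ + (0*31)/6 = ½ + (⅙)*0 = ½ + 0 = ½ ≈ 0.50000)
w(l) = 4*l² (w(l) = (2*l)*(2*l) = 4*l²)
W = 149043 (W = 34384 + 114659 = 149043)
W + w(h) = 149043 + 4*(½)² = 149043 + 4*(¼) = 149043 + 1 = 149044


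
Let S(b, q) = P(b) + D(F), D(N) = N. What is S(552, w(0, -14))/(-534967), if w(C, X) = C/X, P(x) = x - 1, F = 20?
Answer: -571/534967 ≈ -0.0010674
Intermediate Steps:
P(x) = -1 + x
S(b, q) = 19 + b (S(b, q) = (-1 + b) + 20 = 19 + b)
S(552, w(0, -14))/(-534967) = (19 + 552)/(-534967) = 571*(-1/534967) = -571/534967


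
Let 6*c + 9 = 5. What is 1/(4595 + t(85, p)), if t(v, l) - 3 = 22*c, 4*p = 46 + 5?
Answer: 3/13750 ≈ 0.00021818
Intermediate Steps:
c = -2/3 (c = -3/2 + (1/6)*5 = -3/2 + 5/6 = -2/3 ≈ -0.66667)
p = 51/4 (p = (46 + 5)/4 = (1/4)*51 = 51/4 ≈ 12.750)
t(v, l) = -35/3 (t(v, l) = 3 + 22*(-2/3) = 3 - 44/3 = -35/3)
1/(4595 + t(85, p)) = 1/(4595 - 35/3) = 1/(13750/3) = 3/13750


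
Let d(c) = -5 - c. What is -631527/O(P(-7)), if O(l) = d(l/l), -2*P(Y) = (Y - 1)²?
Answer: 210509/2 ≈ 1.0525e+5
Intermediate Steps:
P(Y) = -(-1 + Y)²/2 (P(Y) = -(Y - 1)²/2 = -(-1 + Y)²/2)
O(l) = -6 (O(l) = -5 - l/l = -5 - 1*1 = -5 - 1 = -6)
-631527/O(P(-7)) = -631527/(-6) = -631527*(-⅙) = 210509/2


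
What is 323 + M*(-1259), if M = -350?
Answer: 440973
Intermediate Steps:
323 + M*(-1259) = 323 - 350*(-1259) = 323 + 440650 = 440973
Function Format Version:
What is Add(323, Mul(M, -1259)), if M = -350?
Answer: 440973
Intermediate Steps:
Add(323, Mul(M, -1259)) = Add(323, Mul(-350, -1259)) = Add(323, 440650) = 440973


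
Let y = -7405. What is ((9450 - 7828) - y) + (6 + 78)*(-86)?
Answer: 1803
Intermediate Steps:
((9450 - 7828) - y) + (6 + 78)*(-86) = ((9450 - 7828) - 1*(-7405)) + (6 + 78)*(-86) = (1622 + 7405) + 84*(-86) = 9027 - 7224 = 1803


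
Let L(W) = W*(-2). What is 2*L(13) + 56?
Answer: 4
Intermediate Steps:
L(W) = -2*W
2*L(13) + 56 = 2*(-2*13) + 56 = 2*(-26) + 56 = -52 + 56 = 4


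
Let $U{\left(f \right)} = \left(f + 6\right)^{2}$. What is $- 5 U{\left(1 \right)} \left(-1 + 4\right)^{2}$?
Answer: $-2205$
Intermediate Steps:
$U{\left(f \right)} = \left(6 + f\right)^{2}$
$- 5 U{\left(1 \right)} \left(-1 + 4\right)^{2} = - 5 \left(6 + 1\right)^{2} \left(-1 + 4\right)^{2} = - 5 \cdot 7^{2} \cdot 3^{2} = \left(-5\right) 49 \cdot 9 = \left(-245\right) 9 = -2205$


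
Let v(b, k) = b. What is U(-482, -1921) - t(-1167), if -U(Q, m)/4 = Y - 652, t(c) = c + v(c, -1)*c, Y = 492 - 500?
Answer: -1358082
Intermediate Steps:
Y = -8
t(c) = c + c**2 (t(c) = c + c*c = c + c**2)
U(Q, m) = 2640 (U(Q, m) = -4*(-8 - 652) = -4*(-660) = 2640)
U(-482, -1921) - t(-1167) = 2640 - (-1167)*(1 - 1167) = 2640 - (-1167)*(-1166) = 2640 - 1*1360722 = 2640 - 1360722 = -1358082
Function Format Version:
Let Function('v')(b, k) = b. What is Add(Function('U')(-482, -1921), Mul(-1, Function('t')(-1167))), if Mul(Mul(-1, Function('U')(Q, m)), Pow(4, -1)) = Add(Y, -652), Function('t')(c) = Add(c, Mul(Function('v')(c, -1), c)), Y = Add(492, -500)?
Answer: -1358082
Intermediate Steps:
Y = -8
Function('t')(c) = Add(c, Pow(c, 2)) (Function('t')(c) = Add(c, Mul(c, c)) = Add(c, Pow(c, 2)))
Function('U')(Q, m) = 2640 (Function('U')(Q, m) = Mul(-4, Add(-8, -652)) = Mul(-4, -660) = 2640)
Add(Function('U')(-482, -1921), Mul(-1, Function('t')(-1167))) = Add(2640, Mul(-1, Mul(-1167, Add(1, -1167)))) = Add(2640, Mul(-1, Mul(-1167, -1166))) = Add(2640, Mul(-1, 1360722)) = Add(2640, -1360722) = -1358082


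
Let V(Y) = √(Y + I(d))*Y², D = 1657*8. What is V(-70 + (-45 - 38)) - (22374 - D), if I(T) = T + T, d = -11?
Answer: -9118 + 117045*I*√7 ≈ -9118.0 + 3.0967e+5*I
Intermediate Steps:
D = 13256
I(T) = 2*T
V(Y) = Y²*√(-22 + Y) (V(Y) = √(Y + 2*(-11))*Y² = √(Y - 22)*Y² = √(-22 + Y)*Y² = Y²*√(-22 + Y))
V(-70 + (-45 - 38)) - (22374 - D) = (-70 + (-45 - 38))²*√(-22 + (-70 + (-45 - 38))) - (22374 - 1*13256) = (-70 - 83)²*√(-22 + (-70 - 83)) - (22374 - 13256) = (-153)²*√(-22 - 153) - 1*9118 = 23409*√(-175) - 9118 = 23409*(5*I*√7) - 9118 = 117045*I*√7 - 9118 = -9118 + 117045*I*√7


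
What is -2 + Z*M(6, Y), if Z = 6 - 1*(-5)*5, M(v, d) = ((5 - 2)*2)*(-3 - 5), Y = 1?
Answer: -1490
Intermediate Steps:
M(v, d) = -48 (M(v, d) = (3*2)*(-8) = 6*(-8) = -48)
Z = 31 (Z = 6 + 5*5 = 6 + 25 = 31)
-2 + Z*M(6, Y) = -2 + 31*(-48) = -2 - 1488 = -1490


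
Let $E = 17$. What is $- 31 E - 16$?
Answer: $-543$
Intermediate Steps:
$- 31 E - 16 = \left(-31\right) 17 - 16 = -527 - 16 = -543$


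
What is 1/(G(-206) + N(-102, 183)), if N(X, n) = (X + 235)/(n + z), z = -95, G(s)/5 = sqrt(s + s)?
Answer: 11704/79780889 - 77440*I*sqrt(103)/79780889 ≈ 0.0001467 - 0.0098511*I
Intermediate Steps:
G(s) = 5*sqrt(2)*sqrt(s) (G(s) = 5*sqrt(s + s) = 5*sqrt(2*s) = 5*(sqrt(2)*sqrt(s)) = 5*sqrt(2)*sqrt(s))
N(X, n) = (235 + X)/(-95 + n) (N(X, n) = (X + 235)/(n - 95) = (235 + X)/(-95 + n))
1/(G(-206) + N(-102, 183)) = 1/(5*sqrt(2)*sqrt(-206) + (235 - 102)/(-95 + 183)) = 1/(5*sqrt(2)*(I*sqrt(206)) + 133/88) = 1/(10*I*sqrt(103) + (1/88)*133) = 1/(10*I*sqrt(103) + 133/88) = 1/(133/88 + 10*I*sqrt(103))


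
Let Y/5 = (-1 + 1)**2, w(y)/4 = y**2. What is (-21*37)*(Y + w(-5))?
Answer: -77700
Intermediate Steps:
w(y) = 4*y**2
Y = 0 (Y = 5*(-1 + 1)**2 = 5*0**2 = 5*0 = 0)
(-21*37)*(Y + w(-5)) = (-21*37)*(0 + 4*(-5)**2) = -777*(0 + 4*25) = -777*(0 + 100) = -777*100 = -77700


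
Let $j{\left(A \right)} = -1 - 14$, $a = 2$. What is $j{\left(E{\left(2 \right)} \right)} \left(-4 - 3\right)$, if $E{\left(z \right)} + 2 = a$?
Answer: $105$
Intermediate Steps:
$E{\left(z \right)} = 0$ ($E{\left(z \right)} = -2 + 2 = 0$)
$j{\left(A \right)} = -15$
$j{\left(E{\left(2 \right)} \right)} \left(-4 - 3\right) = - 15 \left(-4 - 3\right) = \left(-15\right) \left(-7\right) = 105$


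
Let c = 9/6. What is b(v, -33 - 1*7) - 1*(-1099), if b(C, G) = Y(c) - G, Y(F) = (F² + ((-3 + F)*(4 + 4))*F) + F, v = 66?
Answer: 4499/4 ≈ 1124.8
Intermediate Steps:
c = 3/2 (c = 9*(⅙) = 3/2 ≈ 1.5000)
Y(F) = F + F² + F*(-24 + 8*F) (Y(F) = (F² + ((-3 + F)*8)*F) + F = (F² + (-24 + 8*F)*F) + F = (F² + F*(-24 + 8*F)) + F = F + F² + F*(-24 + 8*F))
b(C, G) = -57/4 - G (b(C, G) = 3*(-23 + 9*(3/2))/2 - G = 3*(-23 + 27/2)/2 - G = (3/2)*(-19/2) - G = -57/4 - G)
b(v, -33 - 1*7) - 1*(-1099) = (-57/4 - (-33 - 1*7)) - 1*(-1099) = (-57/4 - (-33 - 7)) + 1099 = (-57/4 - 1*(-40)) + 1099 = (-57/4 + 40) + 1099 = 103/4 + 1099 = 4499/4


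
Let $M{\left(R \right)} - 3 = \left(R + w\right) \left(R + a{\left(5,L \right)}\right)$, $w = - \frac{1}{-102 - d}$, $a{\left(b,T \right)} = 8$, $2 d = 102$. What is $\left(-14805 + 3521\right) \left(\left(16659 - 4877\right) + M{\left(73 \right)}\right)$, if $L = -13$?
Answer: $- \frac{3395073500}{17} \approx -1.9971 \cdot 10^{8}$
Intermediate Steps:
$d = 51$ ($d = \frac{1}{2} \cdot 102 = 51$)
$w = \frac{1}{153}$ ($w = - \frac{1}{-102 - 51} = - \frac{1}{-153} = \left(-1\right) \left(- \frac{1}{153}\right) = \frac{1}{153} \approx 0.0065359$)
$M{\left(R \right)} = 3 + \left(8 + R\right) \left(\frac{1}{153} + R\right)$ ($M{\left(R \right)} = 3 + \left(R + \frac{1}{153}\right) \left(R + 8\right) = 3 + \left(\frac{1}{153} + R\right) \left(8 + R\right) = 3 + \left(8 + R\right) \left(\frac{1}{153} + R\right)$)
$\left(-14805 + 3521\right) \left(\left(16659 - 4877\right) + M{\left(73 \right)}\right) = \left(-14805 + 3521\right) \left(\left(16659 - 4877\right) + \left(\frac{467}{153} + 73^{2} + \frac{1225}{153} \cdot 73\right)\right) = - 11284 \left(\left(16659 - 4877\right) + \left(\frac{467}{153} + 5329 + \frac{89425}{153}\right)\right) = - 11284 \left(11782 + \frac{100581}{17}\right) = \left(-11284\right) \frac{300875}{17} = - \frac{3395073500}{17}$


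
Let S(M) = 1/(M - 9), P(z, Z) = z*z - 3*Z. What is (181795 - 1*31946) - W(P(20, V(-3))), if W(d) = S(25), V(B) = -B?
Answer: 2397583/16 ≈ 1.4985e+5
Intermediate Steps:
P(z, Z) = z**2 - 3*Z
S(M) = 1/(-9 + M)
W(d) = 1/16 (W(d) = 1/(-9 + 25) = 1/16)
(181795 - 1*31946) - W(P(20, V(-3))) = (181795 - 1*31946) - 1*1/16 = (181795 - 31946) - 1/16 = 149849 - 1/16 = 2397583/16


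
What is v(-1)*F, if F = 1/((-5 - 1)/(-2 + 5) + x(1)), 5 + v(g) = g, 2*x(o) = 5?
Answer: -12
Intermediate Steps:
x(o) = 5/2 (x(o) = (½)*5 = 5/2)
v(g) = -5 + g
F = 2 (F = 1/((-5 - 1)/(-2 + 5) + 5/2) = 1/(-6/3 + 5/2) = 1/(-6*⅓ + 5/2) = 1/(-2 + 5/2) = 1/(½) = 2)
v(-1)*F = (-5 - 1)*2 = -6*2 = -12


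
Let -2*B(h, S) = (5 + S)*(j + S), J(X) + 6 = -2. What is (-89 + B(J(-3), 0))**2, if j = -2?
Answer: 7056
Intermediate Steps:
J(X) = -8 (J(X) = -6 - 2 = -8)
B(h, S) = -(-2 + S)*(5 + S)/2 (B(h, S) = -(5 + S)*(-2 + S)/2 = -(-2 + S)*(5 + S)/2)
(-89 + B(J(-3), 0))**2 = (-89 + (5 - 3/2*0 - 1/2*0**2))**2 = (-89 + (5 + 0 - 1/2*0))**2 = (-89 + (5 + 0 + 0))**2 = (-89 + 5)**2 = (-84)**2 = 7056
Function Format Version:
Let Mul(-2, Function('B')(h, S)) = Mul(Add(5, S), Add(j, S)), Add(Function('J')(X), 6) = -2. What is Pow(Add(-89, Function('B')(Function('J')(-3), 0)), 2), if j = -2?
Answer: 7056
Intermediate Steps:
Function('J')(X) = -8 (Function('J')(X) = Add(-6, -2) = -8)
Function('B')(h, S) = Mul(Rational(-1, 2), Add(-2, S), Add(5, S)) (Function('B')(h, S) = Mul(Rational(-1, 2), Mul(Add(5, S), Add(-2, S))) = Mul(Rational(-1, 2), Mul(Add(-2, S), Add(5, S))) = Mul(Rational(-1, 2), Add(-2, S), Add(5, S)))
Pow(Add(-89, Function('B')(Function('J')(-3), 0)), 2) = Pow(Add(-89, Add(5, Mul(Rational(-3, 2), 0), Mul(Rational(-1, 2), Pow(0, 2)))), 2) = Pow(Add(-89, Add(5, 0, Mul(Rational(-1, 2), 0))), 2) = Pow(Add(-89, Add(5, 0, 0)), 2) = Pow(Add(-89, 5), 2) = Pow(-84, 2) = 7056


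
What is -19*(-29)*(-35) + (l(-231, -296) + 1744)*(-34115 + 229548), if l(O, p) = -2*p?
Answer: 456512203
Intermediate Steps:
-19*(-29)*(-35) + (l(-231, -296) + 1744)*(-34115 + 229548) = -19*(-29)*(-35) + (-2*(-296) + 1744)*(-34115 + 229548) = 551*(-35) + (592 + 1744)*195433 = -19285 + 2336*195433 = -19285 + 456531488 = 456512203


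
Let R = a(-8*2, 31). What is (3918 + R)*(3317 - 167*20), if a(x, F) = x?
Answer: -89746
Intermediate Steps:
R = -16 (R = -8*2 = -16)
(3918 + R)*(3317 - 167*20) = (3918 - 16)*(3317 - 167*20) = 3902*(3317 - 3340) = 3902*(-23) = -89746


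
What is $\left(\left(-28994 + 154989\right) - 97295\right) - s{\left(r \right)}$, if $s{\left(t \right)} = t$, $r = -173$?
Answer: $28873$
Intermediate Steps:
$\left(\left(-28994 + 154989\right) - 97295\right) - s{\left(r \right)} = \left(\left(-28994 + 154989\right) - 97295\right) - -173 = \left(125995 - 97295\right) + 173 = 28700 + 173 = 28873$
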